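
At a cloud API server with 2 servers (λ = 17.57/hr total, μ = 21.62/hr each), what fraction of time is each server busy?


ρ = λ/(cμ) = 17.57/(2·21.62) = 17.57/43.24 = 0.4063

Final: 0.4063


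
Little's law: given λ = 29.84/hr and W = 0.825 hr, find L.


L = λW = 29.84·0.825 = 24.6180

Final: 24.6180


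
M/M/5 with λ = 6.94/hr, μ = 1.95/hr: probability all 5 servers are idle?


a = λ/μ = 6.94/1.95 = 3.5590; ρ = a/c = 0.7118
Σ_{k=0}^{4} a^k/k! (terms k=0..4) = 1.00000 + 3.55897 + 6.33315 + 7.51317 + 6.68480 = 25.09009
Tail: a^5/(5!(1−ρ)) = 570.98447/(120·0.2882) = 16.50978
P₀ = 1/(25.09009 + 16.50978) = 1/41.59987 = 0.024039

Final: 0.024039


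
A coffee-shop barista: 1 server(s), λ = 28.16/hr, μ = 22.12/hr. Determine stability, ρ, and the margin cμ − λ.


Total capacity cμ = 1·22.12 = 22.12/hr
ρ = λ/(cμ) = 28.16/22.12 = 1.2731
Stable ⇔ ρ < 1: NO
Spare capacity = cμ − λ = 22.12 − 28.16 = -6.04/hr

Final: ρ = 1.2731; unstable; margin = -6.04/hr


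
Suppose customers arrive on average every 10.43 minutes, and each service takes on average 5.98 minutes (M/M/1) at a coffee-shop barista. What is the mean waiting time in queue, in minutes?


λ = 60/10.43 = 5.7526 /hr
μ = 60/5.98 = 10.0334 /hr
ρ = λ/μ = 5.7526/10.0334 = 0.5733
Wq = ρ/(μ−λ) = 0.5733/(10.0334−5.7526) = 0.13393 hr
In minutes: 0.13393·60 = 8.036 min

Final: 8.036 min


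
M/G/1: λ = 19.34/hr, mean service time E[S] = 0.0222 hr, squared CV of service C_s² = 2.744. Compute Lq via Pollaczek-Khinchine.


ρ = λ·E[S] = 19.34·0.0222 = 0.4293
Lq = ρ²(1+C_s²)/(2(1−ρ)) = 0.1843·(1+2.744)/(2·0.5707)
= 0.1843·3.7440/1.1413 = 0.60472

Final: 0.60472


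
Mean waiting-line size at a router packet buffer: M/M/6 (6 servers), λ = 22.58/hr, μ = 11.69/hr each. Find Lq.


a = λ/μ = 1.9316; ρ = a/6 = 0.3219
P₀ = 0.144748
Lq = P₀·a^c·ρ / (c!·(1−ρ)²) = 0.144748·51.93457·0.3219/(720·0.45978)
= 0.007310

Final: 0.007310


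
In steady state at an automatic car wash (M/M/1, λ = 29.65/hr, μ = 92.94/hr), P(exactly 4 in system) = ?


ρ = 29.65/92.94 = 0.3190
P_n = (1−ρ)·ρ^n = (1 − 0.3190)·0.3190^4 = 0.6810·0.010358 = 0.007054

Final: 0.007054


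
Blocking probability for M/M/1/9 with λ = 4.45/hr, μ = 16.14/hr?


ρ = λ/μ = 4.45/16.14 = 0.2757
P_K = (1−ρ)ρ^K/(1−ρ^(K+1)) = (0.7243·0.000009207)/(1 − 0.000002538)
= 0.000006668/0.999997 = 0.000006668

Final: 0.000006668


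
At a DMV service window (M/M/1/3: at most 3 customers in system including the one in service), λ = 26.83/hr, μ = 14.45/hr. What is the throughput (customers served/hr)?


ρ = 1.8567; P_K = (1−ρ)ρ^3/(1−ρ^4) = 0.503813
λ_eff = λ(1 − P_K) = 26.83·(1 − 0.503813) = 26.83·0.496187 = 13.3127 /hr

Final: 13.3127 /hr


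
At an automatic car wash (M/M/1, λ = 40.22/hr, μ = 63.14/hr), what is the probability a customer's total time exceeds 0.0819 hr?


W ~ Exponential(μ−λ) for M/M/1.
μ − λ = 63.14 − 40.22 = 22.9200
P(W > t) = e^{−(μ−λ)t} = e^{−1.8771} = 0.153026

Final: 0.153026


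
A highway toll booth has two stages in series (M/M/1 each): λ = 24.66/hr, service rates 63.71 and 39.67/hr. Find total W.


Each node sees arrival rate λ = 24.66/hr (tandem ⇒ throughput preserved).
W₁ = 1/(μ₁−λ) = 1/(63.71−24.66) = 0.02561 hr
W₂ = 1/(μ₂−λ) = 1/(39.67−24.66) = 0.06662 hr
W_total = W₁ + W₂ = 0.02561 + 0.06662 = 0.09223 hr

Final: 0.09223 hr


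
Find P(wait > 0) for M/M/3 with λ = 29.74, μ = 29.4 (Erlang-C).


a = λ/μ = 1.0116; ρ = a/3 = 0.3372
P₀ = 0.359263 (from M/M/c formula)
C(c,a) = [a^c/(c!(1−ρ))]·P₀ = [1.03510/(6·0.6628)]·0.359263
= 0.26028·0.359263 = 0.093509

Final: 0.093509


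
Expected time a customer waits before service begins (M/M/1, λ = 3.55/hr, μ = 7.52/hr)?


ρ = 3.55/7.52 = 0.4721
Wq = ρ/(μ−λ) = 0.4721/(7.52 − 3.55) = 0.4721/3.97 = 0.1189 hr

Final: 0.1189 hr


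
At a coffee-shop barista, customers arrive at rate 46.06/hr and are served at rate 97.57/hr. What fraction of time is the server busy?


ρ = λ/μ = 46.06/97.57 = 0.4721

Final: 0.4721


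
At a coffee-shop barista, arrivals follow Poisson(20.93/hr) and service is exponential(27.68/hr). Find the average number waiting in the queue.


ρ = 20.93/27.68 = 0.7561
Lq = ρ²/(1−ρ) = 0.5718/0.2439 = 2.3446

Final: 2.3446


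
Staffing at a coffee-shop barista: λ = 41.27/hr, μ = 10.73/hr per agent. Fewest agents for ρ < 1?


Stability requires cμ > λ ⇔ c > λ/μ.
λ/μ = 41.27/10.73 = 3.8462
Minimum integer c = ⌊3.8462⌋ + 1 = 4
Check: 4·10.73 = 42.92 > 41.27, while 3·10.73 = 32.19 ≤ 41.27

Final: 4 servers


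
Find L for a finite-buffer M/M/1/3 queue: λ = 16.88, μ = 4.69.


ρ = 16.88/4.69 = 3.5991
L = ρ[1 − (K+1)ρ^K + Kρ^(K+1)] / [(1−ρ)(1−ρ^(K+1))]
Numerator: 3.5991·(1 − 4·46.622848 + 3·167.802489) = 1144.226727
Denominator: (-2.5991)·(-166.802489) = 433.544209
L = 1144.226727/433.544209 = 2.6392

Final: 2.6392


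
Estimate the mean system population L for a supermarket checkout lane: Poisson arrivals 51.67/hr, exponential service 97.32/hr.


ρ = λ/μ = 51.67/97.32 = 0.5309
L = ρ/(1−ρ) = 0.5309/(1 − 0.5309) = 0.5309/0.4691 = 1.1319

Final: 1.1319


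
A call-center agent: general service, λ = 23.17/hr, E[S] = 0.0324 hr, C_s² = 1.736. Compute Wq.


ρ = λ·E[S] = 23.17·0.0324 = 0.7507
E[S²] = E[S]²(1+C_s²) = 0.0324²·(1+1.736) = 0.002872
Wq = λ·E[S²]/(2(1−ρ)) = 23.17·0.002872/(2·0.2493) = 0.13347 hr

Final: 0.13347 hr


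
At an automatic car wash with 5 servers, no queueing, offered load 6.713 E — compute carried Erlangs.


B(5,6.713) = 0.407355 (Erlang-B)
Carried load = a(1 − B) = 6.713·(1 − 0.407355) = 6.713·0.592645 = 3.9784 E

Final: 3.9784 Erlangs


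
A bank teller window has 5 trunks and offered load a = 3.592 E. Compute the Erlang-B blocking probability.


B(c,a) = (a^c/c!) / Σ_{k=0}^{c} a^k/k!
a^5/5! = 4.983109
Σ terms (k=0..5): 1.00000 + 3.59200 + 6.45123 + 7.72428 + 6.93640 + 4.98311 = 30.687015
B = 4.983109/30.687015 = 0.162385

Final: 0.162385


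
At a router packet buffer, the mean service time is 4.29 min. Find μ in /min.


μ = 1/(service time) in consistent units.
1 minute = 1 min, so μ = 1/4.29 = 0.2331 per minute

Final: 0.2331 /min


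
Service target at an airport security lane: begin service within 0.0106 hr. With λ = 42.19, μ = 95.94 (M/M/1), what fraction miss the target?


ρ = 42.19/95.94 = 0.4398
P(Wq > t) = ρ·e^{−(μ−λ)t} = 0.4398·e^{−0.5697}
= 0.4398·0.565667 = 0.248754

Final: 0.248754


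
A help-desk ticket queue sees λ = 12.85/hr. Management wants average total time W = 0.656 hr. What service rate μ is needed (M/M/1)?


W = 1/(μ−λ) ⇒ μ − λ = 1/W = 1/0.656 = 1.5244
μ = λ + 1/W = 12.85 + 1.5244 = 14.3744 per hr

Final: 14.3744 /hr


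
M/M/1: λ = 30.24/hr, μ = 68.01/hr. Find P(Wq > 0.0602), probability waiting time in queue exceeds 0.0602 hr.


ρ = 30.24/68.01 = 0.4446
P(Wq > t) = ρ·e^{−(μ−λ)t} = 0.4446·e^{−2.2738}
= 0.4446·0.102925 = 0.045765

Final: 0.045765


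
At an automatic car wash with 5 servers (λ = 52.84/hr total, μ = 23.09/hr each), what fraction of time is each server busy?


ρ = λ/(cμ) = 52.84/(5·23.09) = 52.84/115.45 = 0.4577

Final: 0.4577


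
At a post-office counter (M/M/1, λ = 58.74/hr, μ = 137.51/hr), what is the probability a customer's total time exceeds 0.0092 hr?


W ~ Exponential(μ−λ) for M/M/1.
μ − λ = 137.51 − 58.74 = 78.7700
P(W > t) = e^{−(μ−λ)t} = e^{−0.7247} = 0.484478

Final: 0.484478


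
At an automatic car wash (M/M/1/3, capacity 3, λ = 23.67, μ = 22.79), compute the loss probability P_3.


ρ = λ/μ = 23.67/22.79 = 1.0386
P_K = (1−ρ)ρ^K/(1−ρ^(K+1)) = (-0.03861·1.120371)/(1 − 1.163632)
= -0.043261/-0.163632 = 0.264382

Final: 0.264382


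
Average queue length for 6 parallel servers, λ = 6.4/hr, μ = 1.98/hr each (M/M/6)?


a = λ/μ = 3.2323; ρ = a/6 = 0.5387
P₀ = 0.038451
Lq = P₀·a^c·ρ / (c!·(1−ρ)²) = 0.038451·1140.48270·0.5387/(720·0.21278)
= 0.15420

Final: 0.15420


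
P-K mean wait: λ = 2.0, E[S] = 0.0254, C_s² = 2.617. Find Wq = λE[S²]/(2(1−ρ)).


ρ = λ·E[S] = 2.0·0.0254 = 0.05080
E[S²] = E[S]²(1+C_s²) = 0.0254²·(1+2.617) = 0.002334
Wq = λ·E[S²]/(2(1−ρ)) = 2.0·0.002334/(2·0.9492) = 0.002458 hr

Final: 0.002458 hr


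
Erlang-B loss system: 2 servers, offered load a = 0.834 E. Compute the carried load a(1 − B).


B(2,0.834) = 0.159401 (Erlang-B)
Carried load = a(1 − B) = 0.834·(1 − 0.159401) = 0.834·0.840599 = 0.7011 E

Final: 0.7011 Erlangs


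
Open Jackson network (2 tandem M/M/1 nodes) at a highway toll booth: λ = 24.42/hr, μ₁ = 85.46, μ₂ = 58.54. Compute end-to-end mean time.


Each node sees arrival rate λ = 24.42/hr (tandem ⇒ throughput preserved).
W₁ = 1/(μ₁−λ) = 1/(85.46−24.42) = 0.01638 hr
W₂ = 1/(μ₂−λ) = 1/(58.54−24.42) = 0.02931 hr
W_total = W₁ + W₂ = 0.01638 + 0.02931 = 0.04569 hr

Final: 0.04569 hr


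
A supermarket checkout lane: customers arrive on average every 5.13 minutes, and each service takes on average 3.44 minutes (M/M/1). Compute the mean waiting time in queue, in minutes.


λ = 60/5.13 = 11.6959 /hr
μ = 60/3.44 = 17.4419 /hr
ρ = λ/μ = 11.6959/17.4419 = 0.6706
Wq = ρ/(μ−λ) = 0.6706/(17.4419−11.6959) = 0.11670 hr
In minutes: 0.11670·60 = 7.002 min

Final: 7.002 min


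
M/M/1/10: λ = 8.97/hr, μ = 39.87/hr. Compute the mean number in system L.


ρ = 8.97/39.87 = 0.2250
L = ρ[1 − (K+1)ρ^K + Kρ^(K+1)] / [(1−ρ)(1−ρ^(K+1))]
Numerator: 0.2250·(1 − 11·0.0000003322 + 10·0.00000007475) = 0.224981
Denominator: (0.7750)·(1.000000) = 0.775019
L = 0.224981/0.775019 = 0.2903

Final: 0.2903


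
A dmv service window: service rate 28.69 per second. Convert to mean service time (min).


Mean service time = 1/μ = 1/28.69 second = 0.03486 second
In minutes: 0.03486 × 0.0166667 = 0.0005809 min

Final: 0.0005809 min


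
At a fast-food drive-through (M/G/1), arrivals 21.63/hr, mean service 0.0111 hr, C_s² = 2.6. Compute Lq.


ρ = λ·E[S] = 21.63·0.0111 = 0.2401
Lq = ρ²(1+C_s²)/(2(1−ρ)) = 0.05764·(1+2.6)/(2·0.7599)
= 0.05764·3.6000/1.5198 = 0.13654

Final: 0.13654


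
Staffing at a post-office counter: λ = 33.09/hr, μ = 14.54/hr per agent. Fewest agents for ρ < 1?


Stability requires cμ > λ ⇔ c > λ/μ.
λ/μ = 33.09/14.54 = 2.2758
Minimum integer c = ⌊2.2758⌋ + 1 = 3
Check: 3·14.54 = 43.62 > 33.09, while 2·14.54 = 29.08 ≤ 33.09

Final: 3 servers


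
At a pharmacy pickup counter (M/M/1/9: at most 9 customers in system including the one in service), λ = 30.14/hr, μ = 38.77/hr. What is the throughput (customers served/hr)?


ρ = 0.7774; P_K = (1−ρ)ρ^9/(1−ρ^10) = 0.025110
λ_eff = λ(1 − P_K) = 30.14·(1 − 0.025110) = 30.14·0.974890 = 29.3832 /hr

Final: 29.3832 /hr


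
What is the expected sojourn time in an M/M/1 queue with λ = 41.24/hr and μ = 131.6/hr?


W = 1/(μ−λ) = 1/(131.6 − 41.24) = 1/90.36 = 0.01107 hr

Final: 0.01107 hr


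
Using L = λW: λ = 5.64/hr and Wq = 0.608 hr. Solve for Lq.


Lq = λWq = 5.64·0.608 = 3.4291

Final: 3.4291


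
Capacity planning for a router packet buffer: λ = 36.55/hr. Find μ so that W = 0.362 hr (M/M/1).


W = 1/(μ−λ) ⇒ μ − λ = 1/W = 1/0.362 = 2.7624
μ = λ + 1/W = 36.55 + 2.7624 = 39.3124 per hr

Final: 39.3124 /hr


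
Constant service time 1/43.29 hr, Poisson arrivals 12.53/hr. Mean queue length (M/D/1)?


ρ = 12.53/43.29 = 0.2894
M/D/1: Lq = ρ²/(2(1−ρ)) = 0.08378/(2·0.7106) = 0.05895

Final: 0.05895


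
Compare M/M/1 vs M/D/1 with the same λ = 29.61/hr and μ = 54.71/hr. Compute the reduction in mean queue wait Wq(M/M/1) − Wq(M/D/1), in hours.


ρ = 29.61/54.71 = 0.5412
Wq(M/M/1) = ρ/(μ−λ) = 0.5412/25.10 = 0.02156 hr
Wq(M/D/1) = ρ/(2(μ−λ)) = 0.01078 hr
Savings = 0.02156 − 0.01078 = 0.01078 hr

Final: 0.01078 hr


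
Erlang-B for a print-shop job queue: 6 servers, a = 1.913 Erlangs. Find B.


B(c,a) = (a^c/c!) / Σ_{k=0}^{c} a^k/k!
a^6/6! = 0.068070
Σ terms (k=0..6): 1.00000 + 1.91300 + 1.82978 + 1.16679 + 0.55802 + 0.21350 + 0.06807 = 6.749164
B = 0.068070/6.749164 = 0.010086

Final: 0.010086


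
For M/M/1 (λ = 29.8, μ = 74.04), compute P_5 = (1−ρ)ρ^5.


ρ = 29.8/74.04 = 0.4025
P_n = (1−ρ)·ρ^n = (1 − 0.4025)·0.4025^5 = 0.5975·0.010562 = 0.006311

Final: 0.006311


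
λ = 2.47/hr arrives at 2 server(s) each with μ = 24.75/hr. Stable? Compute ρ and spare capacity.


Total capacity cμ = 2·24.75 = 49.50/hr
ρ = λ/(cμ) = 2.47/49.50 = 0.04990
Stable ⇔ ρ < 1: YES
Spare capacity = cμ − λ = 49.50 − 2.47 = 47.03/hr

Final: ρ = 0.04990; stable; margin = 47.03/hr


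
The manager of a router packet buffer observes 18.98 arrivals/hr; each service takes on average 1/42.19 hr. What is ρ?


ρ = λ/μ = 18.98/42.19 = 0.4499

Final: 0.4499


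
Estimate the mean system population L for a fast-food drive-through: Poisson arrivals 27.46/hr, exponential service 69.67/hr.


ρ = λ/μ = 27.46/69.67 = 0.3941
L = ρ/(1−ρ) = 0.3941/(1 − 0.3941) = 0.3941/0.6059 = 0.6506

Final: 0.6506


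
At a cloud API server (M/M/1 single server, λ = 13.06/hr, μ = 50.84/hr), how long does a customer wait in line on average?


ρ = 13.06/50.84 = 0.2569
Wq = ρ/(μ−λ) = 0.2569/(50.84 − 13.06) = 0.2569/37.78 = 0.006799 hr

Final: 0.006799 hr


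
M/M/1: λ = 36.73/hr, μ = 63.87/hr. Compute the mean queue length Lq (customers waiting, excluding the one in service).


ρ = 36.73/63.87 = 0.5751
Lq = ρ²/(1−ρ) = 0.3307/0.4249 = 0.7783

Final: 0.7783


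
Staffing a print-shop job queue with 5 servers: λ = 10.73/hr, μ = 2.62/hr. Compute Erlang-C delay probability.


a = λ/μ = 4.0954; ρ = a/5 = 0.8191
P₀ = 0.011146 (from M/M/c formula)
C(c,a) = [a^c/(c!(1−ρ))]·P₀ = [1152.10524/(120·0.1809)]·0.011146
= 53.06814·0.011146 = 0.591488

Final: 0.591488


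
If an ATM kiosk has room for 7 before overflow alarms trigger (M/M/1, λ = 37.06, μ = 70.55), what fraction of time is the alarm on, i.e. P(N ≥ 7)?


ρ = 37.06/70.55 = 0.5253
P(N ≥ n) = ρ^n = 0.5253^7 = 0.011037

Final: 0.011037


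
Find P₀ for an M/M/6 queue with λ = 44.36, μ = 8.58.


a = λ/μ = 44.36/8.58 = 5.1702; ρ = a/c = 0.8617
Σ_{k=0}^{5} a^k/k! (terms k=0..5) = 1.00000 + 5.17016 + 13.36529 + 23.03358 + 29.77185 + 30.78506 = 103.12595
Tail: a^6/(6!(1−ρ)) = 19099.65391/(720·0.1383) = 191.80130
P₀ = 1/(103.12595 + 191.80130) = 1/294.92724 = 0.003391

Final: 0.003391


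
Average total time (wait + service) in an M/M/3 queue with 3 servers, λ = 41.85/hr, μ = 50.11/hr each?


a = 0.8352; ρ = 0.2784; P₀ = 0.431322
Lq = P₀·a^c·ρ/(c!(1−ρ)²) = 0.02239
Wq = Lq/λ = 0.02239/41.85 = 0.0005349 hr
W = Wq + 1/μ = 0.0005349 + 0.01996 = 0.02049 hr

Final: 0.02049 hr


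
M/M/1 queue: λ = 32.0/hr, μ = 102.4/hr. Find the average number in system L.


ρ = λ/μ = 32.0/102.4 = 0.3125
L = ρ/(1−ρ) = 0.3125/(1 − 0.3125) = 0.3125/0.6875 = 0.4545

Final: 0.4545


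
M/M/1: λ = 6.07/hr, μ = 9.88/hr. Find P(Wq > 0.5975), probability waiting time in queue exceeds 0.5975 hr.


ρ = 6.07/9.88 = 0.6144
P(Wq > t) = ρ·e^{−(μ−λ)t} = 0.6144·e^{−2.2765}
= 0.6144·0.102645 = 0.063063

Final: 0.063063


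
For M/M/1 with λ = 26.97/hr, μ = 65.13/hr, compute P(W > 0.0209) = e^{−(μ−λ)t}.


W ~ Exponential(μ−λ) for M/M/1.
μ − λ = 65.13 − 26.97 = 38.1600
P(W > t) = e^{−(μ−λ)t} = e^{−0.7975} = 0.450434

Final: 0.450434


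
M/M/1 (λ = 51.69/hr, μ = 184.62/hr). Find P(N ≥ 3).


ρ = 51.69/184.62 = 0.2800
P(N ≥ n) = ρ^n = 0.2800^3 = 0.021947

Final: 0.021947


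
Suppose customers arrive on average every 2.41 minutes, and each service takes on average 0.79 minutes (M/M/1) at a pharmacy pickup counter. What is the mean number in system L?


λ = 60/2.41 = 24.8963 /hr
μ = 60/0.79 = 75.9494 /hr
ρ = λ/μ = 24.8963/75.9494 = 0.3278
L = ρ/(1−ρ) = 0.3278/0.6722 = 0.4877

Final: 0.4877


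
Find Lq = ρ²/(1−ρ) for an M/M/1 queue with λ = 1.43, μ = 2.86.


ρ = 1.43/2.86 = 0.5000
Lq = ρ²/(1−ρ) = 0.2500/0.5000 = 0.5000

Final: 0.5000


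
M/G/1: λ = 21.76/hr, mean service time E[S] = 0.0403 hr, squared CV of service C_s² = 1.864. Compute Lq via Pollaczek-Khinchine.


ρ = λ·E[S] = 21.76·0.0403 = 0.8769
Lq = ρ²(1+C_s²)/(2(1−ρ)) = 0.7690·(1+1.864)/(2·0.1231)
= 0.7690·2.8640/0.2461 = 8.94770

Final: 8.94770


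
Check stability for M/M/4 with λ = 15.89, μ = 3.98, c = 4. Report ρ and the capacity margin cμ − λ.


Total capacity cμ = 4·3.98 = 15.92/hr
ρ = λ/(cμ) = 15.89/15.92 = 0.9981
Stable ⇔ ρ < 1: YES
Spare capacity = cμ − λ = 15.92 − 15.89 = 0.03/hr

Final: ρ = 0.9981; stable; margin = 0.03/hr


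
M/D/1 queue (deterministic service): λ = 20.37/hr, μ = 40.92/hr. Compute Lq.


ρ = 20.37/40.92 = 0.4978
M/D/1: Lq = ρ²/(2(1−ρ)) = 0.2478/(2·0.5022) = 0.24672

Final: 0.24672


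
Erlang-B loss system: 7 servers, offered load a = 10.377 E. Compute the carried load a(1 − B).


B(7,10.377) = 0.425469 (Erlang-B)
Carried load = a(1 − B) = 10.377·(1 − 0.425469) = 10.377·0.574531 = 5.9619 E

Final: 5.9619 Erlangs


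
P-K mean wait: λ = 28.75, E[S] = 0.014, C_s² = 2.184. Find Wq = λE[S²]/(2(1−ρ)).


ρ = λ·E[S] = 28.75·0.014 = 0.4025
E[S²] = E[S]²(1+C_s²) = 0.014²·(1+2.184) = 0.0006241
Wq = λ·E[S²]/(2(1−ρ)) = 28.75·0.0006241/(2·0.5975) = 0.01501 hr

Final: 0.01501 hr


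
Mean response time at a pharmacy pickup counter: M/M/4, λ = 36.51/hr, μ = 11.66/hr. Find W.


a = 3.1312; ρ = 0.7828; P₀ = 0.030683
Lq = P₀·a^c·ρ/(c!(1−ρ)²) = 2.03934
Wq = Lq/λ = 2.03934/36.51 = 0.05586 hr
W = Wq + 1/μ = 0.05586 + 0.08576 = 0.14162 hr

Final: 0.14162 hr


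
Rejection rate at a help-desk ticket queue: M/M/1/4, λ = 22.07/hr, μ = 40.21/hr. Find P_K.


ρ = λ/μ = 22.07/40.21 = 0.5489
P_K = (1−ρ)ρ^K/(1−ρ^(K+1)) = (0.4511·0.090756)/(1 − 0.049813)
= 0.040943/0.950187 = 0.043089

Final: 0.043089


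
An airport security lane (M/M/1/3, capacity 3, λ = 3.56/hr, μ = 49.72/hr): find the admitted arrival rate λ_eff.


ρ = 0.07160; P_K = (1−ρ)ρ^3/(1−ρ^4) = 0.0003408
λ_eff = λ(1 − P_K) = 3.56·(1 − 0.0003408) = 3.56·0.999659 = 3.5588 /hr

Final: 3.5588 /hr


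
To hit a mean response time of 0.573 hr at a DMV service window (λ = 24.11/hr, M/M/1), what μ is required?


W = 1/(μ−λ) ⇒ μ − λ = 1/W = 1/0.573 = 1.7452
μ = λ + 1/W = 24.11 + 1.7452 = 25.8552 per hr

Final: 25.8552 /hr


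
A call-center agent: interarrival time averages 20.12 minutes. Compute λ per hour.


λ = 1/(interarrival time) in consistent units.
1 hour = 60 min, so λ = 60/20.12 = 2.9821 per hour

Final: 2.9821 /hr


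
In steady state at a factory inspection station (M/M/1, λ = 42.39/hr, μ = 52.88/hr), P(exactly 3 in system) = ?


ρ = 42.39/52.88 = 0.8016
P_n = (1−ρ)·ρ^n = (1 − 0.8016)·0.8016^3 = 0.1984·0.515129 = 0.102188

Final: 0.102188


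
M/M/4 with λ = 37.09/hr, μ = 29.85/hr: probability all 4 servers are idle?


a = λ/μ = 37.09/29.85 = 1.2425; ρ = a/c = 0.3106
Σ_{k=0}^{3} a^k/k! (terms k=0..3) = 1.00000 + 1.24255 + 0.77196 + 0.31973 = 3.33424
Tail: a^4/(4!(1−ρ)) = 2.38369/(24·0.6894) = 0.14408
P₀ = 1/(3.33424 + 0.14408) = 1/3.47831 = 0.287496

Final: 0.287496


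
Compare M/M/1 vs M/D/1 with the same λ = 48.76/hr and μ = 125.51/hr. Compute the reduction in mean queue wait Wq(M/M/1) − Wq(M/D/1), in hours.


ρ = 48.76/125.51 = 0.3885
Wq(M/M/1) = ρ/(μ−λ) = 0.3885/76.75 = 0.005062 hr
Wq(M/D/1) = ρ/(2(μ−λ)) = 0.002531 hr
Savings = 0.005062 − 0.002531 = 0.002531 hr

Final: 0.002531 hr


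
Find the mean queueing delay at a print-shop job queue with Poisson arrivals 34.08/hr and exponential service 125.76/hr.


ρ = 34.08/125.76 = 0.2710
Wq = ρ/(μ−λ) = 0.2710/(125.76 − 34.08) = 0.2710/91.68 = 0.002956 hr

Final: 0.002956 hr


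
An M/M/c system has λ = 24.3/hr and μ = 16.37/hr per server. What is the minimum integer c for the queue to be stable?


Stability requires cμ > λ ⇔ c > λ/μ.
λ/μ = 24.3/16.37 = 1.4844
Minimum integer c = ⌊1.4844⌋ + 1 = 2
Check: 2·16.37 = 32.74 > 24.3, while 1·16.37 = 16.37 ≤ 24.3

Final: 2 servers


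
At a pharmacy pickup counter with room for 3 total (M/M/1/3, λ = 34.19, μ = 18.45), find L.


ρ = 34.19/18.45 = 1.8531
L = ρ[1 − (K+1)ρ^K + Kρ^(K+1)] / [(1−ρ)(1−ρ^(K+1))]
Numerator: 1.8531·(1 − 4·6.363678 + 3·11.792637) = 20.241960
Denominator: (-0.8531)·(-10.792637) = 9.207377
L = 20.241960/9.207377 = 2.1985

Final: 2.1985


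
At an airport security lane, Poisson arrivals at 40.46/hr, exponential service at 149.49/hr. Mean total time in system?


W = 1/(μ−λ) = 1/(149.49 − 40.46) = 1/109.03 = 0.009172 hr

Final: 0.009172 hr


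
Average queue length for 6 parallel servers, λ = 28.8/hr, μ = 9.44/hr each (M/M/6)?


a = λ/μ = 3.0508; ρ = a/6 = 0.5085
P₀ = 0.046451
Lq = P₀·a^c·ρ / (c!·(1−ρ)²) = 0.046451·806.34883·0.5085/(720·0.24160)
= 0.10949

Final: 0.10949


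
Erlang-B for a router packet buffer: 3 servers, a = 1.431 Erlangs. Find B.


B(c,a) = (a^c/c!) / Σ_{k=0}^{c} a^k/k!
a^3/3! = 0.488391
Σ terms (k=0..3): 1.00000 + 1.43100 + 1.02388 + 0.48839 = 3.943271
B = 0.488391/3.943271 = 0.123854

Final: 0.123854


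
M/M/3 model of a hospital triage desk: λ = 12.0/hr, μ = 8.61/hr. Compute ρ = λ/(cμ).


ρ = λ/(cμ) = 12.0/(3·8.61) = 12.0/25.83 = 0.4646

Final: 0.4646


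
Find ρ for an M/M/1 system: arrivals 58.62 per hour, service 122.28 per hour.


ρ = λ/μ = 58.62/122.28 = 0.4794

Final: 0.4794


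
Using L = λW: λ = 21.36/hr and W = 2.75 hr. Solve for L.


L = λW = 21.36·2.75 = 58.7400

Final: 58.7400


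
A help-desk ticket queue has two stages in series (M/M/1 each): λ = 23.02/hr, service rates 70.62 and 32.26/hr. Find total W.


Each node sees arrival rate λ = 23.02/hr (tandem ⇒ throughput preserved).
W₁ = 1/(μ₁−λ) = 1/(70.62−23.02) = 0.02101 hr
W₂ = 1/(μ₂−λ) = 1/(32.26−23.02) = 0.10823 hr
W_total = W₁ + W₂ = 0.02101 + 0.10823 = 0.12923 hr

Final: 0.12923 hr


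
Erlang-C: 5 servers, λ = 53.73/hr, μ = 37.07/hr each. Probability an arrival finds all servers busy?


a = λ/μ = 1.4494; ρ = a/5 = 0.2899
P₀ = 0.234396 (from M/M/c formula)
C(c,a) = [a^c/(c!(1−ρ))]·P₀ = [6.39693/(120·0.7101)]·0.234396
= 0.07507·0.234396 = 0.017596

Final: 0.017596


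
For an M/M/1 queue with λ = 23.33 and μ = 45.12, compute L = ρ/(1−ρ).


ρ = λ/μ = 23.33/45.12 = 0.5171
L = ρ/(1−ρ) = 0.5171/(1 − 0.5171) = 0.5171/0.4829 = 1.0707

Final: 1.0707


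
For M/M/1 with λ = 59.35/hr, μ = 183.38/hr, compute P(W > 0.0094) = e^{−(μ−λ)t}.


W ~ Exponential(μ−λ) for M/M/1.
μ − λ = 183.38 − 59.35 = 124.0300
P(W > t) = e^{−(μ−λ)t} = e^{−1.1659} = 0.311648

Final: 0.311648


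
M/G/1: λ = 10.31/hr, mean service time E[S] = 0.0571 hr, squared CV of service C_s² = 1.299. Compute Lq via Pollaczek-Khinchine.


ρ = λ·E[S] = 10.31·0.0571 = 0.5887
Lq = ρ²(1+C_s²)/(2(1−ρ)) = 0.3466·(1+1.299)/(2·0.4113)
= 0.3466·2.2990/0.8226 = 0.96859

Final: 0.96859


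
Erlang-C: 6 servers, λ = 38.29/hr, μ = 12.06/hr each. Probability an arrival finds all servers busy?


a = λ/μ = 3.1750; ρ = a/6 = 0.5292
P₀ = 0.040828 (from M/M/c formula)
C(c,a) = [a^c/(c!(1−ρ))]·P₀ = [1024.30278/(720·0.4708)]·0.040828
= 3.02150·0.040828 = 0.123361

Final: 0.123361


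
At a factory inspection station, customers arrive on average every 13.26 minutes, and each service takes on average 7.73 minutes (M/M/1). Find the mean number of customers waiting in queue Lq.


λ = 60/13.26 = 4.5249 /hr
μ = 60/7.73 = 7.7620 /hr
ρ = λ/μ = 4.5249/7.7620 = 0.5830
Lq = ρ²/(1−ρ) = 0.3398/0.4170 = 0.8149

Final: 0.8149


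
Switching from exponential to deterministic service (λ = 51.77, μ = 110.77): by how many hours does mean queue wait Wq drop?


ρ = 51.77/110.77 = 0.4674
Wq(M/M/1) = ρ/(μ−λ) = 0.4674/59.00 = 0.007921 hr
Wq(M/D/1) = ρ/(2(μ−λ)) = 0.003961 hr
Savings = 0.007921 − 0.003961 = 0.003961 hr

Final: 0.003961 hr


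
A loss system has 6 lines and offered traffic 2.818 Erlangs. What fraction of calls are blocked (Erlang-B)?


B(c,a) = (a^c/c!) / Σ_{k=0}^{c} a^k/k!
a^6/6! = 0.695526
Σ terms (k=0..6): 1.00000 + 2.81800 + 3.97056 + 3.72968 + 2.62756 + 1.48089 + 0.69553 = 16.322223
B = 0.695526/16.322223 = 0.042612

Final: 0.042612


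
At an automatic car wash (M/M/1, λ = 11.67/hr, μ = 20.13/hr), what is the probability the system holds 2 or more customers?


ρ = 11.67/20.13 = 0.5797
P(N ≥ n) = ρ^n = 0.5797^2 = 0.336089

Final: 0.336089


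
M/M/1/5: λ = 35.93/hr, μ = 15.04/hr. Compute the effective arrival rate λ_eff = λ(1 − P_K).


ρ = 2.3890; P_K = (1−ρ)ρ^5/(1−ρ^6) = 0.584553
λ_eff = λ(1 − P_K) = 35.93·(1 − 0.584553) = 35.93·0.415447 = 14.9270 /hr

Final: 14.9270 /hr


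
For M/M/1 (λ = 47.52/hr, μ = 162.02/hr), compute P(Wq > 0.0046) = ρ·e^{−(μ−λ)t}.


ρ = 47.52/162.02 = 0.2933
P(Wq > t) = ρ·e^{−(μ−λ)t} = 0.2933·e^{−0.5267}
= 0.2933·0.590551 = 0.173207

Final: 0.173207


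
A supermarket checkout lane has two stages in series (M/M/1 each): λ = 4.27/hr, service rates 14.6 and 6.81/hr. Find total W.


Each node sees arrival rate λ = 4.27/hr (tandem ⇒ throughput preserved).
W₁ = 1/(μ₁−λ) = 1/(14.6−4.27) = 0.09681 hr
W₂ = 1/(μ₂−λ) = 1/(6.81−4.27) = 0.39370 hr
W_total = W₁ + W₂ = 0.09681 + 0.39370 = 0.49051 hr

Final: 0.49051 hr


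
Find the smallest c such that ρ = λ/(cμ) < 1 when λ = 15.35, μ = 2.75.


Stability requires cμ > λ ⇔ c > λ/μ.
λ/μ = 15.35/2.75 = 5.5818
Minimum integer c = ⌊5.5818⌋ + 1 = 6
Check: 6·2.75 = 16.50 > 15.35, while 5·2.75 = 13.75 ≤ 15.35

Final: 6 servers


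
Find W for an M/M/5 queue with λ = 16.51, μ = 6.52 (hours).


a = 2.5322; ρ = 0.5064; P₀ = 0.077427
Lq = P₀·a^c·ρ/(c!(1−ρ)²) = 0.13966
Wq = Lq/λ = 0.13966/16.51 = 0.008459 hr
W = Wq + 1/μ = 0.008459 + 0.15337 = 0.16183 hr

Final: 0.16183 hr


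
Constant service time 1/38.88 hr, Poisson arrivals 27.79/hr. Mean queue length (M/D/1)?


ρ = 27.79/38.88 = 0.7148
M/D/1: Lq = ρ²/(2(1−ρ)) = 0.5109/(2·0.2852) = 0.89555

Final: 0.89555


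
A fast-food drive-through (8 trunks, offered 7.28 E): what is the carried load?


B(8,7.28) = 0.194898 (Erlang-B)
Carried load = a(1 − B) = 7.28·(1 − 0.194898) = 7.28·0.805102 = 5.8611 E

Final: 5.8611 Erlangs


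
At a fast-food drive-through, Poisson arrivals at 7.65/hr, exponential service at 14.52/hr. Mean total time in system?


W = 1/(μ−λ) = 1/(14.52 − 7.65) = 1/6.87 = 0.1456 hr

Final: 0.1456 hr


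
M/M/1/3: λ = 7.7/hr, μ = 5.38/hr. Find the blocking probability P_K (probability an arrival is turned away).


ρ = λ/μ = 7.7/5.38 = 1.4312
P_K = (1−ρ)ρ^K/(1−ρ^(K+1)) = (-0.4312·2.931739)/(1 − 4.195984)
= -1.264244/-3.195984 = 0.395573

Final: 0.395573


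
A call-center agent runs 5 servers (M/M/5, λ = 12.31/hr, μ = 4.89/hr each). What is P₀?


a = λ/μ = 12.31/4.89 = 2.5174; ρ = a/c = 0.5035
Σ_{k=0}^{4} a^k/k! (terms k=0..4) = 1.00000 + 2.51738 + 3.16861 + 2.65887 + 1.67335 = 11.01820
Tail: a^5/(5!(1−ρ)) = 101.09879/(120·0.4965) = 1.69678
P₀ = 1/(11.01820 + 1.69678) = 1/12.71498 = 0.078647

Final: 0.078647


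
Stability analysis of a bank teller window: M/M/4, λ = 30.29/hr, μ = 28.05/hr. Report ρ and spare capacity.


Total capacity cμ = 4·28.05 = 112.20/hr
ρ = λ/(cμ) = 30.29/112.20 = 0.2700
Stable ⇔ ρ < 1: YES
Spare capacity = cμ − λ = 112.20 − 30.29 = 81.91/hr

Final: ρ = 0.2700; stable; margin = 81.91/hr


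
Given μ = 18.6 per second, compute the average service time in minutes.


Mean service time = 1/μ = 1/18.6 second = 0.05376 second
In minutes: 0.05376 × 0.0166667 = 0.0008961 min

Final: 0.0008961 min


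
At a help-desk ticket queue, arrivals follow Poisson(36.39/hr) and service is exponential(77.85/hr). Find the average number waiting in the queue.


ρ = 36.39/77.85 = 0.4674
Lq = ρ²/(1−ρ) = 0.2185/0.5326 = 0.4103

Final: 0.4103


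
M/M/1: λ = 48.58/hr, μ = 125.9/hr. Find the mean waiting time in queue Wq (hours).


ρ = 48.58/125.9 = 0.3859
Wq = ρ/(μ−λ) = 0.3859/(125.9 − 48.58) = 0.3859/77.32 = 0.004990 hr

Final: 0.004990 hr


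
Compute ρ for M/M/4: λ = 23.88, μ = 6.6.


ρ = λ/(cμ) = 23.88/(4·6.6) = 23.88/26.40 = 0.9045

Final: 0.9045


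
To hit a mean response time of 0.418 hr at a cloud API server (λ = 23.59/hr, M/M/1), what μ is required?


W = 1/(μ−λ) ⇒ μ − λ = 1/W = 1/0.418 = 2.3923
μ = λ + 1/W = 23.59 + 2.3923 = 25.9823 per hr

Final: 25.9823 /hr


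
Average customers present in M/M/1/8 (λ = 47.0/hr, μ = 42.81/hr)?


ρ = 47.0/42.81 = 1.0979
L = ρ[1 − (K+1)ρ^K + Kρ^(K+1)] / [(1−ρ)(1−ρ^(K+1))]
Numerator: 1.0979·(1 − 9·2.110673 + 8·2.317254) = 0.595018
Denominator: (-0.09787)·(-1.317254) = 0.128925
L = 0.595018/0.128925 = 4.6152

Final: 4.6152


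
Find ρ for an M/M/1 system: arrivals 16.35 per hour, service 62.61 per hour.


ρ = λ/μ = 16.35/62.61 = 0.2611

Final: 0.2611


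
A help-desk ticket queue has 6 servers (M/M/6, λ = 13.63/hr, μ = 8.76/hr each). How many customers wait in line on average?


a = λ/μ = 1.5559; ρ = a/6 = 0.2593
P₀ = 0.210925
Lq = P₀·a^c·ρ / (c!·(1−ρ)²) = 0.210925·14.18896·0.2593/(720·0.54860)
= 0.001965

Final: 0.001965


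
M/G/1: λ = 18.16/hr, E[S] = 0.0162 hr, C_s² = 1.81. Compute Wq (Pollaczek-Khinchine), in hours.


ρ = λ·E[S] = 18.16·0.0162 = 0.2942
E[S²] = E[S]²(1+C_s²) = 0.0162²·(1+1.81) = 0.0007375
Wq = λ·E[S²]/(2(1−ρ)) = 18.16·0.0007375/(2·0.7058) = 0.009487 hr

Final: 0.009487 hr


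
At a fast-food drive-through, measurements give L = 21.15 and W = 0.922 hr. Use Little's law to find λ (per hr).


λ = L/W = 21.15/0.922 = 22.9393 /hr

Final: 22.9393 /hr


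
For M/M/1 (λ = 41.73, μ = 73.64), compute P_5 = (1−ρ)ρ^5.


ρ = 41.73/73.64 = 0.5667
P_n = (1−ρ)·ρ^n = (1 − 0.5667)·0.5667^5 = 0.4333·0.058435 = 0.025321

Final: 0.025321


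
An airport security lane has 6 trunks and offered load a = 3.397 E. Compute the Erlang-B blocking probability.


B(c,a) = (a^c/c!) / Σ_{k=0}^{c} a^k/k!
a^6/6! = 2.134228
Σ terms (k=0..6): 1.00000 + 3.39700 + 5.76980 + 6.53334 + 5.54844 + 3.76961 + 2.13423 = 28.152426
B = 2.134228/28.152426 = 0.075810

Final: 0.075810


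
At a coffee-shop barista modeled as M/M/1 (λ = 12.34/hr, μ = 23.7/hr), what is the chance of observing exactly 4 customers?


ρ = 12.34/23.7 = 0.5207
P_n = (1−ρ)·ρ^n = (1 − 0.5207)·0.5207^4 = 0.4793·0.073497 = 0.035229

Final: 0.035229


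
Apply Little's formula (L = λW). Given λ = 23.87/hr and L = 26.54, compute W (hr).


W = L/λ = 26.54/23.87 = 1.1119 hr

Final: 1.1119 hr


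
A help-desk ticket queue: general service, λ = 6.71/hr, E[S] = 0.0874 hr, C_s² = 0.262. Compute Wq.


ρ = λ·E[S] = 6.71·0.0874 = 0.5865
E[S²] = E[S]²(1+C_s²) = 0.0874²·(1+0.262) = 0.009640
Wq = λ·E[S²]/(2(1−ρ)) = 6.71·0.009640/(2·0.4135) = 0.07821 hr

Final: 0.07821 hr


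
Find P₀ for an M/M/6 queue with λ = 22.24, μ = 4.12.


a = λ/μ = 22.24/4.12 = 5.3981; ρ = a/c = 0.8997
Σ_{k=0}^{5} a^k/k! (terms k=0..5) = 1.00000 + 5.39806 + 14.56952 + 26.21570 + 35.37847 + 38.19501 = 120.75675
Tail: a^6/(6!(1−ρ)) = 24741.46441/(720·0.1003) = 342.52296
P₀ = 1/(120.75675 + 342.52296) = 1/463.27971 = 0.002159

Final: 0.002159


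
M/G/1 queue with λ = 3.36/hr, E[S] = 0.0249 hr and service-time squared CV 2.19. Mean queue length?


ρ = λ·E[S] = 3.36·0.0249 = 0.08366
Lq = ρ²(1+C_s²)/(2(1−ρ)) = 0.007000·(1+2.19)/(2·0.9163)
= 0.007000·3.1900/1.8327 = 0.01218

Final: 0.01218


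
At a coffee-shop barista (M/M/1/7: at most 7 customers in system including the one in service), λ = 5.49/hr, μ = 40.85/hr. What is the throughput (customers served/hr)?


ρ = 0.1344; P_K = (1−ρ)ρ^7/(1−ρ^8) = 0.0000006855
λ_eff = λ(1 − P_K) = 5.49·(1 − 0.0000006855) = 5.49·0.999999 = 5.4900 /hr

Final: 5.4900 /hr


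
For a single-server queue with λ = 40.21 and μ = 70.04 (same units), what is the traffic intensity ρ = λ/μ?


ρ = λ/μ = 40.21/70.04 = 0.5741

Final: 0.5741


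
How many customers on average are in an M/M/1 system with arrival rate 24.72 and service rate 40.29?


ρ = λ/μ = 24.72/40.29 = 0.6136
L = ρ/(1−ρ) = 0.6136/(1 − 0.6136) = 0.6136/0.3864 = 1.5877

Final: 1.5877


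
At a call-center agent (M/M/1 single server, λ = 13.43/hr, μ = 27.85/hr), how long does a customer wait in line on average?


ρ = 13.43/27.85 = 0.4822
Wq = ρ/(μ−λ) = 0.4822/(27.85 − 13.43) = 0.4822/14.42 = 0.03344 hr

Final: 0.03344 hr


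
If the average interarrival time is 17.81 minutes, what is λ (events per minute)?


λ = 1/(interarrival time) in consistent units.
1 minute = 1 min, so λ = 1/17.81 = 0.05615 per minute

Final: 0.05615 /min


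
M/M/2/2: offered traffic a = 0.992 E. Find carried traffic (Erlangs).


B(2,0.992) = 0.198078 (Erlang-B)
Carried load = a(1 − B) = 0.992·(1 − 0.198078) = 0.992·0.801922 = 0.7955 E

Final: 0.7955 Erlangs


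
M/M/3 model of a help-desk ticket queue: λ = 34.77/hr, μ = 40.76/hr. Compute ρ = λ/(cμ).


ρ = λ/(cμ) = 34.77/(3·40.76) = 34.77/122.28 = 0.2843

Final: 0.2843


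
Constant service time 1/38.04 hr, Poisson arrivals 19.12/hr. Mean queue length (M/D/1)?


ρ = 19.12/38.04 = 0.5026
M/D/1: Lq = ρ²/(2(1−ρ)) = 0.2526/(2·0.4974) = 0.25397

Final: 0.25397


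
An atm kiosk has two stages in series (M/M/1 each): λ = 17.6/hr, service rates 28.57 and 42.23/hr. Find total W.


Each node sees arrival rate λ = 17.6/hr (tandem ⇒ throughput preserved).
W₁ = 1/(μ₁−λ) = 1/(28.57−17.6) = 0.09116 hr
W₂ = 1/(μ₂−λ) = 1/(42.23−17.6) = 0.04060 hr
W_total = W₁ + W₂ = 0.09116 + 0.04060 = 0.13176 hr

Final: 0.13176 hr


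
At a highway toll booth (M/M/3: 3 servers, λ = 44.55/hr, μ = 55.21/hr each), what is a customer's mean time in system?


a = 0.8069; ρ = 0.2690; P₀ = 0.443998
Lq = P₀·a^c·ρ/(c!(1−ρ)²) = 0.01957
Wq = Lq/λ = 0.01957/44.55 = 0.0004393 hr
W = Wq + 1/μ = 0.0004393 + 0.01811 = 0.01855 hr

Final: 0.01855 hr


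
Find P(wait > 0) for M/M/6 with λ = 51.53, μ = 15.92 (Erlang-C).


a = λ/μ = 3.2368; ρ = a/6 = 0.5395
P₀ = 0.038270 (from M/M/c formula)
C(c,a) = [a^c/(c!(1−ρ))]·P₀ = [1150.01227/(720·0.4605)]·0.038270
= 3.46825·0.038270 = 0.132731

Final: 0.132731


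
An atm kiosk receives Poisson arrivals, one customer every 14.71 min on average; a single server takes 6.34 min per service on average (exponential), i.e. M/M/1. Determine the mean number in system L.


λ = 60/14.71 = 4.0789 /hr
μ = 60/6.34 = 9.4637 /hr
ρ = λ/μ = 4.0789/9.4637 = 0.4310
L = ρ/(1−ρ) = 0.4310/0.5690 = 0.7575

Final: 0.7575


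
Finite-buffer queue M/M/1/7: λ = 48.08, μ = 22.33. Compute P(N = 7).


ρ = λ/μ = 48.08/22.33 = 2.1532
P_K = (1−ρ)ρ^K/(1−ρ^(K+1)) = (-1.1532·214.550807)/(1 − 461.961611)
= -247.410805/-460.961611 = 0.536728

Final: 0.536728


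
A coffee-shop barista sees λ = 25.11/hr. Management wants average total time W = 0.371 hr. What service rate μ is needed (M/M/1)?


W = 1/(μ−λ) ⇒ μ − λ = 1/W = 1/0.371 = 2.6954
μ = λ + 1/W = 25.11 + 2.6954 = 27.8054 per hr

Final: 27.8054 /hr


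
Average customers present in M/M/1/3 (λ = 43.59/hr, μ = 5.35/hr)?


ρ = 43.59/5.35 = 8.1477
L = ρ[1 − (K+1)ρ^K + Kρ^(K+1)] / [(1−ρ)(1−ρ^(K+1))]
Numerator: 8.1477·(1 − 4·540.877930 + 3·4406.891398) = 90098.187318
Denominator: (-7.1477)·(-4405.891398) = 31491.829354
L = 90098.187318/31491.829354 = 2.8610

Final: 2.8610


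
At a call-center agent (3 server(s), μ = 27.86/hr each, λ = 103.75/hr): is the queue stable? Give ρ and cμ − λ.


Total capacity cμ = 3·27.86 = 83.58/hr
ρ = λ/(cμ) = 103.75/83.58 = 1.2413
Stable ⇔ ρ < 1: NO
Spare capacity = cμ − λ = 83.58 − 103.75 = -20.17/hr

Final: ρ = 1.2413; unstable; margin = -20.17/hr


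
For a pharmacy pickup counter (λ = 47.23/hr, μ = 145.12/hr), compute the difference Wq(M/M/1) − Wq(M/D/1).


ρ = 47.23/145.12 = 0.3255
Wq(M/M/1) = ρ/(μ−λ) = 0.3255/97.89 = 0.003325 hr
Wq(M/D/1) = ρ/(2(μ−λ)) = 0.001662 hr
Savings = 0.003325 − 0.001662 = 0.001662 hr

Final: 0.001662 hr


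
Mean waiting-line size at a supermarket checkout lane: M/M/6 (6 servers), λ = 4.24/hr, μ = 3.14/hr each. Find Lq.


a = λ/μ = 1.3503; ρ = a/6 = 0.2251
P₀ = 0.259124
Lq = P₀·a^c·ρ / (c!·(1−ρ)²) = 0.259124·6.06202·0.2251/(720·0.60054)
= 0.0008176

Final: 0.0008176


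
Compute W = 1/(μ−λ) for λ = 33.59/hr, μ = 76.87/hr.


W = 1/(μ−λ) = 1/(76.87 − 33.59) = 1/43.28 = 0.02311 hr

Final: 0.02311 hr


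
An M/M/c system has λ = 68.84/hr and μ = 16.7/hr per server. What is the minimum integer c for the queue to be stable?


Stability requires cμ > λ ⇔ c > λ/μ.
λ/μ = 68.84/16.7 = 4.1222
Minimum integer c = ⌊4.1222⌋ + 1 = 5
Check: 5·16.7 = 83.50 > 68.84, while 4·16.7 = 66.80 ≤ 68.84

Final: 5 servers


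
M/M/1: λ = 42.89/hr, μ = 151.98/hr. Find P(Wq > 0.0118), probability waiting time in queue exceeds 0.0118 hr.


ρ = 42.89/151.98 = 0.2822
P(Wq > t) = ρ·e^{−(μ−λ)t} = 0.2822·e^{−1.2873}
= 0.2822·0.276026 = 0.077897

Final: 0.077897


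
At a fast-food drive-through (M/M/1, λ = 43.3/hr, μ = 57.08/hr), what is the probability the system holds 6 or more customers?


ρ = 43.3/57.08 = 0.7586
P(N ≥ n) = ρ^n = 0.7586^6 = 0.190556

Final: 0.190556


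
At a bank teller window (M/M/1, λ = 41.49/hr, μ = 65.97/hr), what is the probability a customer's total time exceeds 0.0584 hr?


W ~ Exponential(μ−λ) for M/M/1.
μ − λ = 65.97 − 41.49 = 24.4800
P(W > t) = e^{−(μ−λ)t} = e^{−1.4296} = 0.239397

Final: 0.239397


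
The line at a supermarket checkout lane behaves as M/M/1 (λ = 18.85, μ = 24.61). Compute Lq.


ρ = 18.85/24.61 = 0.7659
Lq = ρ²/(1−ρ) = 0.5867/0.2341 = 2.5066

Final: 2.5066


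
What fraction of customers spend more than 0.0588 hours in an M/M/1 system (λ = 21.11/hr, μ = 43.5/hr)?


W ~ Exponential(μ−λ) for M/M/1.
μ − λ = 43.5 − 21.11 = 22.3900
P(W > t) = e^{−(μ−λ)t} = e^{−1.3165} = 0.268063

Final: 0.268063


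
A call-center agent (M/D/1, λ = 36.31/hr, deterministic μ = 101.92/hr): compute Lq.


ρ = 36.31/101.92 = 0.3563
M/D/1: Lq = ρ²/(2(1−ρ)) = 0.1269/(2·0.6437) = 0.09858

Final: 0.09858


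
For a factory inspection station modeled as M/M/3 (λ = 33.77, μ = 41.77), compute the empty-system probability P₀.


a = λ/μ = 33.77/41.77 = 0.8085; ρ = a/c = 0.2695
Σ_{k=0}^{2} a^k/k! (terms k=0..2) = 1.00000 + 0.80847 + 0.32682 = 2.13529
Tail: a^3/(3!(1−ρ)) = 0.52844/(6·0.7305) = 0.12057
P₀ = 1/(2.13529 + 0.12057) = 1/2.25586 = 0.443291

Final: 0.443291


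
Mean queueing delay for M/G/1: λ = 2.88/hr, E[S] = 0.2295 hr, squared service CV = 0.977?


ρ = λ·E[S] = 2.88·0.2295 = 0.6610
E[S²] = E[S]²(1+C_s²) = 0.2295²·(1+0.977) = 0.104129
Wq = λ·E[S²]/(2(1−ρ)) = 2.88·0.104129/(2·0.3390) = 0.44227 hr

Final: 0.44227 hr
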